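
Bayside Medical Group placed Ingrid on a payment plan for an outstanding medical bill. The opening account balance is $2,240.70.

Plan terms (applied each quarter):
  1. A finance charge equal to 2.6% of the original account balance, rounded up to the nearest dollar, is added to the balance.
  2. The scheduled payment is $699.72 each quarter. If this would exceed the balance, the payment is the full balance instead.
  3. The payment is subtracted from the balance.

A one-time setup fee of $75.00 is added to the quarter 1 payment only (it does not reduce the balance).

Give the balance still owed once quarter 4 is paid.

$0.00

Quarter 1: $2,240.70 +$59.00 interest = $2,299.70; pay $699.72 (+ $75.00 fee) → $1,599.98
Quarter 2: $1,599.98 +$59.00 interest = $1,658.98; pay $699.72 → $959.26
Quarter 3: $959.26 +$59.00 interest = $1,018.26; pay $699.72 → $318.54
Quarter 4: $318.54 +$59.00 interest = $377.54; pay $377.54 → $0.00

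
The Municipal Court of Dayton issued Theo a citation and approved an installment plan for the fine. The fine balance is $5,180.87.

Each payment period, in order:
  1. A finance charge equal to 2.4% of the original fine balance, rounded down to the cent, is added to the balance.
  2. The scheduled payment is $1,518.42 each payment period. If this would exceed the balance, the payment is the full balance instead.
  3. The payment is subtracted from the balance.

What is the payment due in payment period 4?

Payment period 1: opening $5,180.87; interest $124.34 → $5,305.21; payment $1,518.42; balance $3,786.79
Payment period 2: opening $3,786.79; interest $124.34 → $3,911.13; payment $1,518.42; balance $2,392.71
Payment period 3: opening $2,392.71; interest $124.34 → $2,517.05; payment $1,518.42; balance $998.63
Payment period 4: opening $998.63; interest $124.34 → $1,122.97; payment $1,122.97; balance $0.00

$1,122.97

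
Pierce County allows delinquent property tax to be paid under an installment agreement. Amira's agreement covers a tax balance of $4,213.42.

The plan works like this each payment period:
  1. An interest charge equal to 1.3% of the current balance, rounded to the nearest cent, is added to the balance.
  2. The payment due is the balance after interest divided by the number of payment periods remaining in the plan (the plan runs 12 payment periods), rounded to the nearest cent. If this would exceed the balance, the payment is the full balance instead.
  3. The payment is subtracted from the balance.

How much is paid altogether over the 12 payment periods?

$4,586.97

# | Opening | Interest | Payment | End bal
1 | $4,213.42 | $54.77 | $355.68 | $3,912.51
2 | $3,912.51 | $50.86 | $360.31 | $3,603.06
3 | $3,603.06 | $46.84 | $364.99 | $3,284.91
4 | $3,284.91 | $42.70 | $369.73 | $2,957.88
5 | $2,957.88 | $38.45 | $374.54 | $2,621.79
6 | $2,621.79 | $34.08 | $379.41 | $2,276.46
7 | $2,276.46 | $29.59 | $384.34 | $1,921.71
8 | $1,921.71 | $24.98 | $389.34 | $1,557.35
9 | $1,557.35 | $20.25 | $394.40 | $1,183.20
10 | $1,183.20 | $15.38 | $399.53 | $799.05
11 | $799.05 | $10.39 | $404.72 | $404.72
12 | $404.72 | $5.26 | $409.98 | $0.00
Total paid: $4,586.97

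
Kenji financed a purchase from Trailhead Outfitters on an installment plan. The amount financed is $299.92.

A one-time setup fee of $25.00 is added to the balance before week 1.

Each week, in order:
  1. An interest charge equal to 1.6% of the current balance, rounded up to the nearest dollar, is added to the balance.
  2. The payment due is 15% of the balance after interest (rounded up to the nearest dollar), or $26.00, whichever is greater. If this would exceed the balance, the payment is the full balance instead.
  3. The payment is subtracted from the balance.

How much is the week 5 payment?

$28.00

Week 1: $324.92 +$6.00 interest = $330.92; pay $50.00 → $280.92
Week 2: $280.92 +$5.00 interest = $285.92; pay $43.00 → $242.92
Week 3: $242.92 +$4.00 interest = $246.92; pay $38.00 → $208.92
Week 4: $208.92 +$4.00 interest = $212.92; pay $32.00 → $180.92
Week 5: $180.92 +$3.00 interest = $183.92; pay $28.00 → $155.92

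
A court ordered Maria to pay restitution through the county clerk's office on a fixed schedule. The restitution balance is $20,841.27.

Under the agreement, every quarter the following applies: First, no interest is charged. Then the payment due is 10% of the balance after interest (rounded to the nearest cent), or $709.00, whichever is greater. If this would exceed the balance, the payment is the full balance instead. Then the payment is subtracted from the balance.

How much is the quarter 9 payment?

$897.15

Quarter 1: opening $20,841.27; payment $2,084.13; balance $18,757.14
Quarter 2: opening $18,757.14; payment $1,875.71; balance $16,881.43
Quarter 3: opening $16,881.43; payment $1,688.14; balance $15,193.29
Quarter 4: opening $15,193.29; payment $1,519.33; balance $13,673.96
Quarter 5: opening $13,673.96; payment $1,367.40; balance $12,306.56
Quarter 6: opening $12,306.56; payment $1,230.66; balance $11,075.90
Quarter 7: opening $11,075.90; payment $1,107.59; balance $9,968.31
Quarter 8: opening $9,968.31; payment $996.83; balance $8,971.48
Quarter 9: opening $8,971.48; payment $897.15; balance $8,074.33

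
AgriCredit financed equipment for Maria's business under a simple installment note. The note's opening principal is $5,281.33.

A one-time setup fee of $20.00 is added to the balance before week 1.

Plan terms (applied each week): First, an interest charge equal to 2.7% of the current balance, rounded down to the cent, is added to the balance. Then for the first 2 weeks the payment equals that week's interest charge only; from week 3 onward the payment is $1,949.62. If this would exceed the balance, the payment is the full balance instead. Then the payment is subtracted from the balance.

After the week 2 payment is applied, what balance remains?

$5,301.33

Week 1: opening $5,301.33; interest $143.13 → $5,444.46; payment $143.13; balance $5,301.33
Week 2: opening $5,301.33; interest $143.13 → $5,444.46; payment $143.13; balance $5,301.33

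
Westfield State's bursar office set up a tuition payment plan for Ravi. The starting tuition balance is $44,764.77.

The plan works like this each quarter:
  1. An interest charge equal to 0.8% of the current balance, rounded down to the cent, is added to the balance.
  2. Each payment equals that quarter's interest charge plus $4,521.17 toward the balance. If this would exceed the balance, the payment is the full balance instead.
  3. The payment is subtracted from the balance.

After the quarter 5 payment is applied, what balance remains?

$22,158.92

Quarter 1: opening $44,764.77; interest $358.11 → $45,122.88; payment $4,879.28; balance $40,243.60
Quarter 2: opening $40,243.60; interest $321.94 → $40,565.54; payment $4,843.11; balance $35,722.43
Quarter 3: opening $35,722.43; interest $285.77 → $36,008.20; payment $4,806.94; balance $31,201.26
Quarter 4: opening $31,201.26; interest $249.61 → $31,450.87; payment $4,770.78; balance $26,680.09
Quarter 5: opening $26,680.09; interest $213.44 → $26,893.53; payment $4,734.61; balance $22,158.92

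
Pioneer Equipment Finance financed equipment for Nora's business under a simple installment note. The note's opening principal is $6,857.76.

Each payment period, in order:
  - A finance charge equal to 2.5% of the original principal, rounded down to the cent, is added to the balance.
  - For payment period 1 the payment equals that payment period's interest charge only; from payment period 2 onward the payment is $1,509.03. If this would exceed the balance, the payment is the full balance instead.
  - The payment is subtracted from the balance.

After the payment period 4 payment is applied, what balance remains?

Payment period 1: opening $6,857.76; interest $171.44 → $7,029.20; payment $171.44; balance $6,857.76
Payment period 2: opening $6,857.76; interest $171.44 → $7,029.20; payment $1,509.03; balance $5,520.17
Payment period 3: opening $5,520.17; interest $171.44 → $5,691.61; payment $1,509.03; balance $4,182.58
Payment period 4: opening $4,182.58; interest $171.44 → $4,354.02; payment $1,509.03; balance $2,844.99

$2,844.99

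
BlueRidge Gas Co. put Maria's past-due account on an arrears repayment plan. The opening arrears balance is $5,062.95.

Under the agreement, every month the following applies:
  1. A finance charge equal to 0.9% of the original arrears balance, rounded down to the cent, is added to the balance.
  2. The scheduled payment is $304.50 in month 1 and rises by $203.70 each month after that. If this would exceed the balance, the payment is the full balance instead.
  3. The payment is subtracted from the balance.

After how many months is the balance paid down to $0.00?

Month 1: $5,062.95 +$45.56 interest = $5,108.51; pay $304.50 → $4,804.01
Month 2: $4,804.01 +$45.56 interest = $4,849.57; pay $508.20 → $4,341.37
Month 3: $4,341.37 +$45.56 interest = $4,386.93; pay $711.90 → $3,675.03
Month 4: $3,675.03 +$45.56 interest = $3,720.59; pay $915.60 → $2,804.99
Month 5: $2,804.99 +$45.56 interest = $2,850.55; pay $1,119.30 → $1,731.25
Month 6: $1,731.25 +$45.56 interest = $1,776.81; pay $1,323.00 → $453.81
Month 7: $453.81 +$45.56 interest = $499.37; pay $499.37 → $0.00
Balance reaches $0.00 in month 7.

7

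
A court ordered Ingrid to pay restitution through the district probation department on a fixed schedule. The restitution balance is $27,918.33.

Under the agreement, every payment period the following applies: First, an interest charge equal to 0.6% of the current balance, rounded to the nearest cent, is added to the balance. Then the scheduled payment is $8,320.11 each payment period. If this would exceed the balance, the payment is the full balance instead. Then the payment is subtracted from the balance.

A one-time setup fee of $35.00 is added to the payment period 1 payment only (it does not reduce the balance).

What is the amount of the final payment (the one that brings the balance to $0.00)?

$3,333.37

Payment period 1: $27,918.33 +$167.51 interest = $28,085.84; pay $8,320.11 (+ $35.00 fee) → $19,765.73
Payment period 2: $19,765.73 +$118.59 interest = $19,884.32; pay $8,320.11 → $11,564.21
Payment period 3: $11,564.21 +$69.39 interest = $11,633.60; pay $8,320.11 → $3,313.49
Payment period 4: $3,313.49 +$19.88 interest = $3,333.37; pay $3,333.37 → $0.00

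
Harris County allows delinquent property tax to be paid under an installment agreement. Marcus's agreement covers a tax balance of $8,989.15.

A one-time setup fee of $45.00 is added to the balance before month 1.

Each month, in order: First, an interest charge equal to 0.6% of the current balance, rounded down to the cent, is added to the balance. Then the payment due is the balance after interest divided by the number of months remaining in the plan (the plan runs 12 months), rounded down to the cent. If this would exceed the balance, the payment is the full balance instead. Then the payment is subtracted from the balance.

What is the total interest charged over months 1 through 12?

Month 1: opening $9,034.15; interest $54.20 → $9,088.35; payment $757.36; balance $8,330.99
Month 2: opening $8,330.99; interest $49.98 → $8,380.97; payment $761.90; balance $7,619.07
Month 3: opening $7,619.07; interest $45.71 → $7,664.78; payment $766.47; balance $6,898.31
Month 4: opening $6,898.31; interest $41.38 → $6,939.69; payment $771.07; balance $6,168.62
Month 5: opening $6,168.62; interest $37.01 → $6,205.63; payment $775.70; balance $5,429.93
Month 6: opening $5,429.93; interest $32.57 → $5,462.50; payment $780.35; balance $4,682.15
Month 7: opening $4,682.15; interest $28.09 → $4,710.24; payment $785.04; balance $3,925.20
Month 8: opening $3,925.20; interest $23.55 → $3,948.75; payment $789.75; balance $3,159.00
Month 9: opening $3,159.00; interest $18.95 → $3,177.95; payment $794.48; balance $2,383.47
Month 10: opening $2,383.47; interest $14.30 → $2,397.77; payment $799.25; balance $1,598.52
Month 11: opening $1,598.52; interest $9.59 → $1,608.11; payment $804.05; balance $804.06
Month 12: opening $804.06; interest $4.82 → $808.88; payment $808.88; balance $0.00
Total interest: $54.20 + $49.98 + $45.71 + $41.38 + $37.01 + $32.57 + $28.09 + $23.55 + $18.95 + $14.30 + $9.59 + $4.82 = $360.15

$360.15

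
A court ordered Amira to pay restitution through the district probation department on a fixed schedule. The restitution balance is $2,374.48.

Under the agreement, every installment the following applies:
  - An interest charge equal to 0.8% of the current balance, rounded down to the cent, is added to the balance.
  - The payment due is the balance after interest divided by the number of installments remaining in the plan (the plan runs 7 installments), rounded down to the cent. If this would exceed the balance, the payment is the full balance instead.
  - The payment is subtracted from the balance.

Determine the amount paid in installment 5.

Installment 1: $2,374.48 +$18.99 interest = $2,393.47; pay $341.92 → $2,051.55
Installment 2: $2,051.55 +$16.41 interest = $2,067.96; pay $344.66 → $1,723.30
Installment 3: $1,723.30 +$13.78 interest = $1,737.08; pay $347.41 → $1,389.67
Installment 4: $1,389.67 +$11.11 interest = $1,400.78; pay $350.19 → $1,050.59
Installment 5: $1,050.59 +$8.40 interest = $1,058.99; pay $352.99 → $706.00

$352.99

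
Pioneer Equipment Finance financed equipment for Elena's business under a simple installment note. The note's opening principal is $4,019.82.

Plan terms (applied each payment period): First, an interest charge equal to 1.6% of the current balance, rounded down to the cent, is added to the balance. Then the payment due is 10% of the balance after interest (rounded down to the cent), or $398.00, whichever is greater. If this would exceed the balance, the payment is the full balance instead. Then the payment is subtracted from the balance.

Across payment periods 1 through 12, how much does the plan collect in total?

Payment period 1: opening $4,019.82; interest $64.31 → $4,084.13; payment $408.41; balance $3,675.72
Payment period 2: opening $3,675.72; interest $58.81 → $3,734.53; payment $398.00; balance $3,336.53
Payment period 3: opening $3,336.53; interest $53.38 → $3,389.91; payment $398.00; balance $2,991.91
Payment period 4: opening $2,991.91; interest $47.87 → $3,039.78; payment $398.00; balance $2,641.78
Payment period 5: opening $2,641.78; interest $42.26 → $2,684.04; payment $398.00; balance $2,286.04
Payment period 6: opening $2,286.04; interest $36.57 → $2,322.61; payment $398.00; balance $1,924.61
Payment period 7: opening $1,924.61; interest $30.79 → $1,955.40; payment $398.00; balance $1,557.40
Payment period 8: opening $1,557.40; interest $24.91 → $1,582.31; payment $398.00; balance $1,184.31
Payment period 9: opening $1,184.31; interest $18.94 → $1,203.25; payment $398.00; balance $805.25
Payment period 10: opening $805.25; interest $12.88 → $818.13; payment $398.00; balance $420.13
Payment period 11: opening $420.13; interest $6.72 → $426.85; payment $398.00; balance $28.85
Payment period 12: opening $28.85; interest $0.46 → $29.31; payment $29.31; balance $0.00
Total paid: $4,417.72

$4,417.72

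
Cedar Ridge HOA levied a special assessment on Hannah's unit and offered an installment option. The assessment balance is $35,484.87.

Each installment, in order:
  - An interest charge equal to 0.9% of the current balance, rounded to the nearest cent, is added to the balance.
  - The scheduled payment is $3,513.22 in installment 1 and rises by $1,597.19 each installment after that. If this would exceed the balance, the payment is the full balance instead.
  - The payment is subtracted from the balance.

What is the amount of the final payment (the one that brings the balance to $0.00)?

$3,137.23

# | Opening | Interest | Payment | End bal
1 | $35,484.87 | $319.36 | $3,513.22 | $32,291.01
2 | $32,291.01 | $290.62 | $5,110.41 | $27,471.22
3 | $27,471.22 | $247.24 | $6,707.60 | $21,010.86
4 | $21,010.86 | $189.10 | $8,304.79 | $12,895.17
5 | $12,895.17 | $116.06 | $9,901.98 | $3,109.25
6 | $3,109.25 | $27.98 | $3,137.23 | $0.00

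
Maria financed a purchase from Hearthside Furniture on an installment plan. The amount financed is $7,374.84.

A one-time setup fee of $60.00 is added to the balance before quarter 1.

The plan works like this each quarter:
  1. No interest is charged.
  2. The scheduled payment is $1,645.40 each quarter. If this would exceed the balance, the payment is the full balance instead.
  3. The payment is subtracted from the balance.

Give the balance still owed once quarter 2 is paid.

$4,144.04

# | Opening | Payment | End bal
1 | $7,434.84 | $1,645.40 | $5,789.44
2 | $5,789.44 | $1,645.40 | $4,144.04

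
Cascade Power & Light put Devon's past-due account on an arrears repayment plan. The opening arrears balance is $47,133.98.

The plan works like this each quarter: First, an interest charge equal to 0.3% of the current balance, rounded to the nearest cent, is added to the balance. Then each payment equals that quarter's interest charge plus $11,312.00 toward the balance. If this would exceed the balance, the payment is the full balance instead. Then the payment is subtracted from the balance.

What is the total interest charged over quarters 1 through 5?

# | Opening | Interest | Payment | End bal
1 | $47,133.98 | $141.40 | $11,453.40 | $35,821.98
2 | $35,821.98 | $107.47 | $11,419.47 | $24,509.98
3 | $24,509.98 | $73.53 | $11,385.53 | $13,197.98
4 | $13,197.98 | $39.59 | $11,351.59 | $1,885.98
5 | $1,885.98 | $5.66 | $1,891.64 | $0.00
Total interest: $141.40 + $107.47 + $73.53 + $39.59 + $5.66 = $367.65

$367.65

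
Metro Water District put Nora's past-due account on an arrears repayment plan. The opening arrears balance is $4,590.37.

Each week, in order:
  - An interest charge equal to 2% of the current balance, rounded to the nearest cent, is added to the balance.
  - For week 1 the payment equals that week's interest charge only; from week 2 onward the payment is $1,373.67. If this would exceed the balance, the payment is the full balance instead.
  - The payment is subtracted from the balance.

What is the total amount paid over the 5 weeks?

$4,893.53

Week 1: $4,590.37 +$91.81 interest = $4,682.18; pay $91.81 → $4,590.37
Week 2: $4,590.37 +$91.81 interest = $4,682.18; pay $1,373.67 → $3,308.51
Week 3: $3,308.51 +$66.17 interest = $3,374.68; pay $1,373.67 → $2,001.01
Week 4: $2,001.01 +$40.02 interest = $2,041.03; pay $1,373.67 → $667.36
Week 5: $667.36 +$13.35 interest = $680.71; pay $680.71 → $0.00
Total paid: $4,893.53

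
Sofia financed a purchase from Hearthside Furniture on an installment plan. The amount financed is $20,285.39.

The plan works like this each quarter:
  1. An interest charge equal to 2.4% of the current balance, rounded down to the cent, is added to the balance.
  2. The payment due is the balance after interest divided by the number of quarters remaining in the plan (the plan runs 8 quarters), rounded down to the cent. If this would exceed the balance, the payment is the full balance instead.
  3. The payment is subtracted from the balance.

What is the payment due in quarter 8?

Quarter 1: opening $20,285.39; interest $486.84 → $20,772.23; payment $2,596.52; balance $18,175.71
Quarter 2: opening $18,175.71; interest $436.21 → $18,611.92; payment $2,658.84; balance $15,953.08
Quarter 3: opening $15,953.08; interest $382.87 → $16,335.95; payment $2,722.65; balance $13,613.30
Quarter 4: opening $13,613.30; interest $326.71 → $13,940.01; payment $2,788.00; balance $11,152.01
Quarter 5: opening $11,152.01; interest $267.64 → $11,419.65; payment $2,854.91; balance $8,564.74
Quarter 6: opening $8,564.74; interest $205.55 → $8,770.29; payment $2,923.43; balance $5,846.86
Quarter 7: opening $5,846.86; interest $140.32 → $5,987.18; payment $2,993.59; balance $2,993.59
Quarter 8: opening $2,993.59; interest $71.84 → $3,065.43; payment $3,065.43; balance $0.00

$3,065.43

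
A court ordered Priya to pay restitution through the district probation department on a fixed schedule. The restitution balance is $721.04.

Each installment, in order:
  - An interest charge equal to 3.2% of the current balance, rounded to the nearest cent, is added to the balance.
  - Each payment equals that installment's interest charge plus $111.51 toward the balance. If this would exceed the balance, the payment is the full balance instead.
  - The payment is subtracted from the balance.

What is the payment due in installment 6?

# | Opening | Interest | Payment | End bal
1 | $721.04 | $23.07 | $134.58 | $609.53
2 | $609.53 | $19.50 | $131.01 | $498.02
3 | $498.02 | $15.94 | $127.45 | $386.51
4 | $386.51 | $12.37 | $123.88 | $275.00
5 | $275.00 | $8.80 | $120.31 | $163.49
6 | $163.49 | $5.23 | $116.74 | $51.98

$116.74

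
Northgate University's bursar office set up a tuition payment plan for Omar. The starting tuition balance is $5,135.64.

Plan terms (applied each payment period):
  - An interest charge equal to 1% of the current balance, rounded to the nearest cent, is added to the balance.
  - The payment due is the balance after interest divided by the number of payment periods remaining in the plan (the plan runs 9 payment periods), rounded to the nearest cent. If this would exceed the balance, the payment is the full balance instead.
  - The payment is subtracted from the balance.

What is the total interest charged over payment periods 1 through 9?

# | Opening | Interest | Payment | End bal
1 | $5,135.64 | $51.36 | $576.33 | $4,610.67
2 | $4,610.67 | $46.11 | $582.10 | $4,074.68
3 | $4,074.68 | $40.75 | $587.92 | $3,527.51
4 | $3,527.51 | $35.28 | $593.80 | $2,968.99
5 | $2,968.99 | $29.69 | $599.74 | $2,398.94
6 | $2,398.94 | $23.99 | $605.73 | $1,817.20
7 | $1,817.20 | $18.17 | $611.79 | $1,223.58
8 | $1,223.58 | $12.24 | $617.91 | $617.91
9 | $617.91 | $6.18 | $624.09 | $0.00
Total interest: $51.36 + $46.11 + $40.75 + $35.28 + $29.69 + $23.99 + $18.17 + $12.24 + $6.18 = $263.77

$263.77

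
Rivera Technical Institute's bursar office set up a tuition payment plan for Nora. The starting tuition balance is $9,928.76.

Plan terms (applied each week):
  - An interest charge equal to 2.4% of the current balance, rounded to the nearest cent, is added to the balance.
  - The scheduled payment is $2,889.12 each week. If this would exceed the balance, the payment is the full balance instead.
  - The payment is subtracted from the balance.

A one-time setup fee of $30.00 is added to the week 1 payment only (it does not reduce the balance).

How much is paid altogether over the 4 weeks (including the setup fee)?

Week 1: $9,928.76 +$238.29 interest = $10,167.05; pay $2,889.12 (+ $30.00 fee) → $7,277.93
Week 2: $7,277.93 +$174.67 interest = $7,452.60; pay $2,889.12 → $4,563.48
Week 3: $4,563.48 +$109.52 interest = $4,673.00; pay $2,889.12 → $1,783.88
Week 4: $1,783.88 +$42.81 interest = $1,826.69; pay $1,826.69 → $0.00
Total paid: $10,524.05

$10,524.05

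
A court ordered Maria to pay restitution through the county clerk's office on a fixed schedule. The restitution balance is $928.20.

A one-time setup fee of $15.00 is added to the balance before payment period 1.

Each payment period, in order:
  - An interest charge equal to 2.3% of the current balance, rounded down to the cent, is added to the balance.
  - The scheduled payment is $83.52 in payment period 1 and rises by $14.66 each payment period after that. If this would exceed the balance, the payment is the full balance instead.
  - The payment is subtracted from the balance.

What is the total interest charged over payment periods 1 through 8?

$112.36

Payment period 1: opening $943.20; interest $21.69 → $964.89; payment $83.52; balance $881.37
Payment period 2: opening $881.37; interest $20.27 → $901.64; payment $98.18; balance $803.46
Payment period 3: opening $803.46; interest $18.47 → $821.93; payment $112.84; balance $709.09
Payment period 4: opening $709.09; interest $16.30 → $725.39; payment $127.50; balance $597.89
Payment period 5: opening $597.89; interest $13.75 → $611.64; payment $142.16; balance $469.48
Payment period 6: opening $469.48; interest $10.79 → $480.27; payment $156.82; balance $323.45
Payment period 7: opening $323.45; interest $7.43 → $330.88; payment $171.48; balance $159.40
Payment period 8: opening $159.40; interest $3.66 → $163.06; payment $163.06; balance $0.00
Total interest: $21.69 + $20.27 + $18.47 + $16.30 + $13.75 + $10.79 + $7.43 + $3.66 = $112.36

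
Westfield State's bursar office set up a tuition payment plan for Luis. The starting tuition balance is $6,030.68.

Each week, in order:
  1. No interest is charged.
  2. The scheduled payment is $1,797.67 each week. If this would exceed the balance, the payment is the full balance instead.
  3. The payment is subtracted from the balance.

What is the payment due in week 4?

$637.67

Week 1: $6,030.68 − $1,797.67 → $4,233.01
Week 2: $4,233.01 − $1,797.67 → $2,435.34
Week 3: $2,435.34 − $1,797.67 → $637.67
Week 4: $637.67 − $637.67 → $0.00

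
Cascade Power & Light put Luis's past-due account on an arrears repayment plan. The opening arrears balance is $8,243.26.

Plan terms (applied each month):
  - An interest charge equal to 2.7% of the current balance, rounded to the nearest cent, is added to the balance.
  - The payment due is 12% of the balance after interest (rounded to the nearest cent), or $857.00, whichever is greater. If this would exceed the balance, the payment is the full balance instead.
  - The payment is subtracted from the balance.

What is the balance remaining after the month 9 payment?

# | Opening | Interest | Payment | End bal
1 | $8,243.26 | $222.57 | $1,015.90 | $7,449.93
2 | $7,449.93 | $201.15 | $918.13 | $6,732.95
3 | $6,732.95 | $181.79 | $857.00 | $6,057.74
4 | $6,057.74 | $163.56 | $857.00 | $5,364.30
5 | $5,364.30 | $144.84 | $857.00 | $4,652.14
6 | $4,652.14 | $125.61 | $857.00 | $3,920.75
7 | $3,920.75 | $105.86 | $857.00 | $3,169.61
8 | $3,169.61 | $85.58 | $857.00 | $2,398.19
9 | $2,398.19 | $64.75 | $857.00 | $1,605.94

$1,605.94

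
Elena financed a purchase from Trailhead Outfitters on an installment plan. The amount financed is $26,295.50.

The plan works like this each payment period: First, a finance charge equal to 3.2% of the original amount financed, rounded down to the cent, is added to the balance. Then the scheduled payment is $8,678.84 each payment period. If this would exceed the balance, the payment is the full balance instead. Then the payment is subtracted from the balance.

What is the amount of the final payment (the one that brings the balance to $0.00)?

# | Opening | Interest | Payment | End bal
1 | $26,295.50 | $841.45 | $8,678.84 | $18,458.11
2 | $18,458.11 | $841.45 | $8,678.84 | $10,620.72
3 | $10,620.72 | $841.45 | $8,678.84 | $2,783.33
4 | $2,783.33 | $841.45 | $3,624.78 | $0.00

$3,624.78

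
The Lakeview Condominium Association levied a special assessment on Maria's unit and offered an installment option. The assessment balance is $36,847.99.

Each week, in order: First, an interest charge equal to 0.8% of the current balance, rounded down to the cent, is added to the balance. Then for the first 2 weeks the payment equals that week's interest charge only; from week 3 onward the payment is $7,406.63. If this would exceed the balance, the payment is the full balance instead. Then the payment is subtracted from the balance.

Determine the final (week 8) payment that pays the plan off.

Week 1: $36,847.99 +$294.78 interest = $37,142.77; pay $294.78 → $36,847.99
Week 2: $36,847.99 +$294.78 interest = $37,142.77; pay $294.78 → $36,847.99
Week 3: $36,847.99 +$294.78 interest = $37,142.77; pay $7,406.63 → $29,736.14
Week 4: $29,736.14 +$237.88 interest = $29,974.02; pay $7,406.63 → $22,567.39
Week 5: $22,567.39 +$180.53 interest = $22,747.92; pay $7,406.63 → $15,341.29
Week 6: $15,341.29 +$122.73 interest = $15,464.02; pay $7,406.63 → $8,057.39
Week 7: $8,057.39 +$64.45 interest = $8,121.84; pay $7,406.63 → $715.21
Week 8: $715.21 +$5.72 interest = $720.93; pay $720.93 → $0.00

$720.93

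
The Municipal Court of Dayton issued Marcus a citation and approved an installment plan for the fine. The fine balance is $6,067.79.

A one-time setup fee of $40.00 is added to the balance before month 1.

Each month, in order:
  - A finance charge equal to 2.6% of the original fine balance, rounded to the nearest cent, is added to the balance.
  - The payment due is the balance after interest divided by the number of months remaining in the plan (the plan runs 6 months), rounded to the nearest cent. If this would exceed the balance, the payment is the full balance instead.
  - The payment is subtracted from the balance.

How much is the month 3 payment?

Month 1: $6,107.79 +$157.76 interest = $6,265.55; pay $1,044.26 → $5,221.29
Month 2: $5,221.29 +$157.76 interest = $5,379.05; pay $1,075.81 → $4,303.24
Month 3: $4,303.24 +$157.76 interest = $4,461.00; pay $1,115.25 → $3,345.75

$1,115.25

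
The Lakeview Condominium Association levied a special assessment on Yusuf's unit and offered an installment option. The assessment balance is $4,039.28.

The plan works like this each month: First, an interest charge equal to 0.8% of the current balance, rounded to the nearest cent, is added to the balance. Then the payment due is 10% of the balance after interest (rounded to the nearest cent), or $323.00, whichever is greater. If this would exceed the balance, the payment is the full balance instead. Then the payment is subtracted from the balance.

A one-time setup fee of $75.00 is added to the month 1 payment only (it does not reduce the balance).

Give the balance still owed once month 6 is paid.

$2,112.06

# | Opening | Interest | Payment | Fee | End bal
1 | $4,039.28 | $32.31 | $407.16 | $75.00 | $3,664.43
2 | $3,664.43 | $29.32 | $369.38 | — | $3,324.37
3 | $3,324.37 | $26.59 | $335.10 | — | $3,015.86
4 | $3,015.86 | $24.13 | $323.00 | — | $2,716.99
5 | $2,716.99 | $21.74 | $323.00 | — | $2,415.73
6 | $2,415.73 | $19.33 | $323.00 | — | $2,112.06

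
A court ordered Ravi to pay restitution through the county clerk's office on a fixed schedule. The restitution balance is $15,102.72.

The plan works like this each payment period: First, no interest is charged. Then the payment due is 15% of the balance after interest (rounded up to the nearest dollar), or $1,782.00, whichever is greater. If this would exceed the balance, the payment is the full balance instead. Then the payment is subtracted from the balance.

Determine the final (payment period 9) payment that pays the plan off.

$218.72

Payment period 1: opening $15,102.72; payment $2,266.00; balance $12,836.72
Payment period 2: opening $12,836.72; payment $1,926.00; balance $10,910.72
Payment period 3: opening $10,910.72; payment $1,782.00; balance $9,128.72
Payment period 4: opening $9,128.72; payment $1,782.00; balance $7,346.72
Payment period 5: opening $7,346.72; payment $1,782.00; balance $5,564.72
Payment period 6: opening $5,564.72; payment $1,782.00; balance $3,782.72
Payment period 7: opening $3,782.72; payment $1,782.00; balance $2,000.72
Payment period 8: opening $2,000.72; payment $1,782.00; balance $218.72
Payment period 9: opening $218.72; payment $218.72; balance $0.00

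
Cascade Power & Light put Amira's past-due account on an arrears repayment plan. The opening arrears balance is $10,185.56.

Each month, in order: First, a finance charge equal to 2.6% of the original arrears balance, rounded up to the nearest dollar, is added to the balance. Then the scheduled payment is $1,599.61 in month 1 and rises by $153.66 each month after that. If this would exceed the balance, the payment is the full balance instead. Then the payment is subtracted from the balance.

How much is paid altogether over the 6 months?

Month 1: $10,185.56 +$265.00 interest = $10,450.56; pay $1,599.61 → $8,850.95
Month 2: $8,850.95 +$265.00 interest = $9,115.95; pay $1,753.27 → $7,362.68
Month 3: $7,362.68 +$265.00 interest = $7,627.68; pay $1,906.93 → $5,720.75
Month 4: $5,720.75 +$265.00 interest = $5,985.75; pay $2,060.59 → $3,925.16
Month 5: $3,925.16 +$265.00 interest = $4,190.16; pay $2,214.25 → $1,975.91
Month 6: $1,975.91 +$265.00 interest = $2,240.91; pay $2,240.91 → $0.00
Total paid: $11,775.56

$11,775.56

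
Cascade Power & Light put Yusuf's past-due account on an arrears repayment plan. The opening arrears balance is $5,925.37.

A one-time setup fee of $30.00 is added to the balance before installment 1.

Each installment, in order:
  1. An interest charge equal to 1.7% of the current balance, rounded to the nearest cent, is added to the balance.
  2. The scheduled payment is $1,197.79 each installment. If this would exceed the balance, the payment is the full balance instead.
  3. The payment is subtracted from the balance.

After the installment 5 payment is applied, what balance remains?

Installment 1: $5,955.37 +$101.24 interest = $6,056.61; pay $1,197.79 → $4,858.82
Installment 2: $4,858.82 +$82.60 interest = $4,941.42; pay $1,197.79 → $3,743.63
Installment 3: $3,743.63 +$63.64 interest = $3,807.27; pay $1,197.79 → $2,609.48
Installment 4: $2,609.48 +$44.36 interest = $2,653.84; pay $1,197.79 → $1,456.05
Installment 5: $1,456.05 +$24.75 interest = $1,480.80; pay $1,197.79 → $283.01

$283.01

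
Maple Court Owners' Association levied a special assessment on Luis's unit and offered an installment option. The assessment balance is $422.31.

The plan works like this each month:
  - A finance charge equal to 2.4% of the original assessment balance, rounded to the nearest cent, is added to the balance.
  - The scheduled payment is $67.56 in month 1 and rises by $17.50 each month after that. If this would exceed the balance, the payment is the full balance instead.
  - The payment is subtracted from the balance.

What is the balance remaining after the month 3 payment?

$197.55

Month 1: $422.31 +$10.14 interest = $432.45; pay $67.56 → $364.89
Month 2: $364.89 +$10.14 interest = $375.03; pay $85.06 → $289.97
Month 3: $289.97 +$10.14 interest = $300.11; pay $102.56 → $197.55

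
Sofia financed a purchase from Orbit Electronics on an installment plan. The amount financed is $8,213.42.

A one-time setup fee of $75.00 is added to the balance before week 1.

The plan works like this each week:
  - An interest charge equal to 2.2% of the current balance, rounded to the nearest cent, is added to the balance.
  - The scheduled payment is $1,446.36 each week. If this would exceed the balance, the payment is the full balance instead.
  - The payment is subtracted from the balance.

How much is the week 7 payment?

$280.83

# | Opening | Interest | Payment | End bal
1 | $8,288.42 | $182.35 | $1,446.36 | $7,024.41
2 | $7,024.41 | $154.54 | $1,446.36 | $5,732.59
3 | $5,732.59 | $126.12 | $1,446.36 | $4,412.35
4 | $4,412.35 | $97.07 | $1,446.36 | $3,063.06
5 | $3,063.06 | $67.39 | $1,446.36 | $1,684.09
6 | $1,684.09 | $37.05 | $1,446.36 | $274.78
7 | $274.78 | $6.05 | $280.83 | $0.00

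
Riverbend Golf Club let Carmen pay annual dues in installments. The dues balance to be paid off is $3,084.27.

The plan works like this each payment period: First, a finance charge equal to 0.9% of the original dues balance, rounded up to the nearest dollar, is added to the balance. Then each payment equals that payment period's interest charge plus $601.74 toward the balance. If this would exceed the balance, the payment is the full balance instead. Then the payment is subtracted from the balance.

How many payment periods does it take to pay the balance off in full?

6

Payment period 1: opening $3,084.27; interest $28.00 → $3,112.27; payment $629.74; balance $2,482.53
Payment period 2: opening $2,482.53; interest $28.00 → $2,510.53; payment $629.74; balance $1,880.79
Payment period 3: opening $1,880.79; interest $28.00 → $1,908.79; payment $629.74; balance $1,279.05
Payment period 4: opening $1,279.05; interest $28.00 → $1,307.05; payment $629.74; balance $677.31
Payment period 5: opening $677.31; interest $28.00 → $705.31; payment $629.74; balance $75.57
Payment period 6: opening $75.57; interest $28.00 → $103.57; payment $103.57; balance $0.00
Balance reaches $0.00 in payment period 6.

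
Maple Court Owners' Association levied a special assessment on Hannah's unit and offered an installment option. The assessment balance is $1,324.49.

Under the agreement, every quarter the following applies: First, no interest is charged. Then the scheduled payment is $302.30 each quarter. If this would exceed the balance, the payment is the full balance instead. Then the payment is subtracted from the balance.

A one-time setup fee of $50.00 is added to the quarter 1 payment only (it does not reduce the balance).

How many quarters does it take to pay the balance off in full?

Quarter 1: opening $1,324.49; payment $302.30 (+ $50.00 fee); balance $1,022.19
Quarter 2: opening $1,022.19; payment $302.30; balance $719.89
Quarter 3: opening $719.89; payment $302.30; balance $417.59
Quarter 4: opening $417.59; payment $302.30; balance $115.29
Quarter 5: opening $115.29; payment $115.29; balance $0.00
Balance reaches $0.00 in quarter 5.

5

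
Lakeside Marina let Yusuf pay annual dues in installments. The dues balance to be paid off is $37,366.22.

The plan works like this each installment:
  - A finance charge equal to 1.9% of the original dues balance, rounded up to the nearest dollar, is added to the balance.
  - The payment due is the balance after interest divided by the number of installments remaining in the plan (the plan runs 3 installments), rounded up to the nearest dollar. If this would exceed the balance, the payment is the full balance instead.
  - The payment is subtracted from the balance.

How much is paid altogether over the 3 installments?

$39,496.22

# | Opening | Interest | Payment | End bal
1 | $37,366.22 | $710.00 | $12,693.00 | $25,383.22
2 | $25,383.22 | $710.00 | $13,047.00 | $13,046.22
3 | $13,046.22 | $710.00 | $13,756.22 | $0.00
Total paid: $39,496.22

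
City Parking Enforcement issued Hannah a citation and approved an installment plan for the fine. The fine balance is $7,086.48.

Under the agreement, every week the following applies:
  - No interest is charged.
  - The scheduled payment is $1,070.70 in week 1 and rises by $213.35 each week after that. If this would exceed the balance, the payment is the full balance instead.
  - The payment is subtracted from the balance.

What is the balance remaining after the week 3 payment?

$3,234.33

Week 1: opening $7,086.48; payment $1,070.70; balance $6,015.78
Week 2: opening $6,015.78; payment $1,284.05; balance $4,731.73
Week 3: opening $4,731.73; payment $1,497.40; balance $3,234.33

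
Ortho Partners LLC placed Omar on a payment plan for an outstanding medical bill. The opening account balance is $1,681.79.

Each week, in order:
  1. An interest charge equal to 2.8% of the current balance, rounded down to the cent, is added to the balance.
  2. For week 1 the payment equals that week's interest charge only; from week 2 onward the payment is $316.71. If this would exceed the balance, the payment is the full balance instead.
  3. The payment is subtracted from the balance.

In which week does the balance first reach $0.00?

Week 1: opening $1,681.79; interest $47.09 → $1,728.88; payment $47.09; balance $1,681.79
Week 2: opening $1,681.79; interest $47.09 → $1,728.88; payment $316.71; balance $1,412.17
Week 3: opening $1,412.17; interest $39.54 → $1,451.71; payment $316.71; balance $1,135.00
Week 4: opening $1,135.00; interest $31.78 → $1,166.78; payment $316.71; balance $850.07
Week 5: opening $850.07; interest $23.80 → $873.87; payment $316.71; balance $557.16
Week 6: opening $557.16; interest $15.60 → $572.76; payment $316.71; balance $256.05
Week 7: opening $256.05; interest $7.16 → $263.21; payment $263.21; balance $0.00
Balance reaches $0.00 in week 7.

7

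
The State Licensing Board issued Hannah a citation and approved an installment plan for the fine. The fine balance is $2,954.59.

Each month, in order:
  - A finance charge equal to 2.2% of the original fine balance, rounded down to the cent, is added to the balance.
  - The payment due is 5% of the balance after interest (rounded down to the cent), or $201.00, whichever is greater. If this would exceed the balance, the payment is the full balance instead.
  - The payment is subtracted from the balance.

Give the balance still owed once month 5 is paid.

$2,274.59

Month 1: opening $2,954.59; interest $65.00 → $3,019.59; payment $201.00; balance $2,818.59
Month 2: opening $2,818.59; interest $65.00 → $2,883.59; payment $201.00; balance $2,682.59
Month 3: opening $2,682.59; interest $65.00 → $2,747.59; payment $201.00; balance $2,546.59
Month 4: opening $2,546.59; interest $65.00 → $2,611.59; payment $201.00; balance $2,410.59
Month 5: opening $2,410.59; interest $65.00 → $2,475.59; payment $201.00; balance $2,274.59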